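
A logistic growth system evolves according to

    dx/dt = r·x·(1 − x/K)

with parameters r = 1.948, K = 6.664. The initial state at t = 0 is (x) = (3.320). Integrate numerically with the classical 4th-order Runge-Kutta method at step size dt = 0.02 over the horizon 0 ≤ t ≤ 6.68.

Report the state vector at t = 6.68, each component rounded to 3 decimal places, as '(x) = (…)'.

t=0.000: state=(3.320)
step 1 (dt=0.02): k1=(3.245), k2=(3.245), k3=(3.245), k4=(3.245); state += dt/6·(k1+2k2+2k3+k4)
t=0.020: state=(3.385)
t=0.040: state=(3.450)
t=0.060: state=(3.515)
continuing one RK4 step at a time; state shown every 25 steps (Δt=0.5):
t=0.500: state=(4.828)
t=1.000: state=(5.827)
t=1.500: state=(6.321)
t=2.000: state=(6.530)
t=2.500: state=(6.613)
t=3.000: state=(6.645)
t=3.500: state=(6.657)
t=4.000: state=(6.661)
t=4.500: state=(6.663)
t=5.000: state=(6.664)
t=5.500: state=(6.664)
t=6.000: state=(6.664)
t=6.500: state=(6.664)
t=6.680: state=(6.664)

(x) = (6.664)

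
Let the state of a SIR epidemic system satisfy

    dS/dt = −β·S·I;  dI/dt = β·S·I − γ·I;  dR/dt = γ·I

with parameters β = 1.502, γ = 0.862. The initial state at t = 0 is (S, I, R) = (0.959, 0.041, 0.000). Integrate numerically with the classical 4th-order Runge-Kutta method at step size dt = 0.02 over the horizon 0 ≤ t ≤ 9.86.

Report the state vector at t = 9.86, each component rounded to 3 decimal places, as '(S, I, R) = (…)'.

(S, I, R) = (0.287, 0.021, 0.692)

t=0.000: state=(0.959, 0.041, 0.000)
step 1 (dt=0.02): k1=(-0.059, 0.024, 0.035), k2=(-0.059, 0.024, 0.036), k3=(-0.059, 0.024, 0.036), k4=(-0.060, 0.024, 0.036); state += dt/6·(k1+2k2+2k3+k4)
t=0.020: state=(0.958, 0.041, 0.001)
t=0.040: state=(0.957, 0.042, 0.001)
t=0.060: state=(0.955, 0.042, 0.002)
continuing one RK4 step at a time; state shown every 25 steps (Δt=0.5):
t=0.500: state=(0.926, 0.054, 0.020)
t=1.000: state=(0.884, 0.069, 0.047)
t=1.500: state=(0.834, 0.086, 0.080)
t=2.000: state=(0.777, 0.102, 0.121)
t=2.500: state=(0.715, 0.116, 0.168)
t=3.000: state=(0.653, 0.126, 0.221)
t=3.500: state=(0.592, 0.131, 0.277)
t=4.000: state=(0.537, 0.130, 0.333)
t=4.500: state=(0.488, 0.124, 0.388)
t=5.000: state=(0.446, 0.115, 0.440)
t=5.500: state=(0.411, 0.103, 0.486)
t=6.000: state=(0.382, 0.090, 0.528)
t=6.500: state=(0.359, 0.077, 0.564)
t=7.000: state=(0.340, 0.065, 0.595)
t=7.500: state=(0.325, 0.054, 0.620)
t=8.000: state=(0.314, 0.045, 0.642)
t=8.500: state=(0.304, 0.037, 0.659)
t=9.000: state=(0.297, 0.030, 0.673)
t=9.500: state=(0.291, 0.024, 0.685)
t=9.860: state=(0.287, 0.021, 0.692)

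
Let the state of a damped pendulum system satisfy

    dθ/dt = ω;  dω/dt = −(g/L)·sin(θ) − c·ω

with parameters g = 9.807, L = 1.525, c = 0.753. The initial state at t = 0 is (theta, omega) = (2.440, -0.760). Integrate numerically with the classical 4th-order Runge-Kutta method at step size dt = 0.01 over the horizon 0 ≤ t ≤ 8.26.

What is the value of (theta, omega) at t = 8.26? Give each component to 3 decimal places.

(theta, omega) = (0.078, -0.158)

t=0.000: state=(2.440, -0.760)
step 1 (dt=0.01): k1=(-0.760, -3.578), k2=(-0.778, -3.584), k3=(-0.778, -3.584), k4=(-0.796, -3.589); state += dt/6·(k1+2k2+2k3+k4)
t=0.010: state=(2.432, -0.796)
t=0.020: state=(2.424, -0.832)
t=0.030: state=(2.416, -0.868)
continuing one RK4 step at a time; state shown every 50 steps (Δt=0.5):
t=0.500: state=(1.569, -2.805)
t=1.000: state=(-0.156, -3.398)
t=1.500: state=(-1.168, -0.450)
t=2.000: state=(-0.718, 1.965)
t=2.500: state=(0.337, 1.717)
t=3.000: state=(0.685, -0.348)
t=3.500: state=(0.167, -1.400)
t=4.000: state=(-0.377, -0.540)
t=4.500: state=(-0.319, 0.665)
t=5.000: state=(0.088, 0.735)
t=5.500: state=(0.265, -0.070)
t=6.000: state=(0.079, -0.542)
t=6.500: state=(-0.140, -0.235)
t=7.000: state=(-0.127, 0.249)
t=7.500: state=(0.030, 0.291)
t=8.000: state=(0.103, -0.020)
t=8.260: state=(0.078, -0.158)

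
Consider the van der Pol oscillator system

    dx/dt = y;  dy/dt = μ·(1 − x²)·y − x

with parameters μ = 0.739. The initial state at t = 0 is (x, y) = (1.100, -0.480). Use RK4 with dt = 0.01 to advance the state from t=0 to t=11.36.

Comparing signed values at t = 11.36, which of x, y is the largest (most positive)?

t=0.000: state=(1.100, -0.480)
step 1 (dt=0.01): k1=(-0.480, -1.026), k2=(-0.485, -1.024), k3=(-0.485, -1.024), k4=(-0.490, -1.023); state += dt/6·(k1+2k2+2k3+k4)
t=0.010: state=(1.095, -0.490)
t=0.020: state=(1.090, -0.500)
t=0.030: state=(1.085, -0.511)
continuing one RK4 step at a time; state shown every 50 steps (Δt=0.5):
t=0.500: state=(0.734, -0.989)
t=1.000: state=(0.095, -1.584)
t=1.500: state=(-0.821, -1.951)
t=2.000: state=(-1.615, -1.006)
t=2.500: state=(-1.803, 0.140)
t=3.000: state=(-1.580, 0.690)
t=3.500: state=(-1.136, 1.094)
t=4.000: state=(-0.457, 1.669)
t=4.500: state=(0.560, 2.343)
t=5.000: state=(1.627, 1.549)
t=5.500: state=(1.983, 0.018)
t=6.000: state=(1.809, -0.610)
t=6.500: state=(1.417, -0.955)
t=7.000: state=(0.837, -1.400)
t=7.500: state=(-0.032, -2.114)
t=8.000: state=(-1.196, -2.250)
t=8.500: state=(-1.937, -0.610)
t=9.000: state=(-1.946, 0.399)
t=9.500: state=(-1.637, 0.797)
t=10.000: state=(-1.153, 1.157)
t=10.500: state=(-0.443, 1.737)
t=11.000: state=(0.612, 2.411)
t=11.360: state=(1.440, 1.970)
compare at T: x=1.440, y=1.970

largest component: y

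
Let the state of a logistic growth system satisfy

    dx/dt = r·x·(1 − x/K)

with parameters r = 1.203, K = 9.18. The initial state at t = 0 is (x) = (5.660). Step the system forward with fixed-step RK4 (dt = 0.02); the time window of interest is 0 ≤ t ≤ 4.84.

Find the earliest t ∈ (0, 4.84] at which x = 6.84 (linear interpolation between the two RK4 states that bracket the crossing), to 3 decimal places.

t=0.000: state=(5.660)
step 1 (dt=0.02): k1=(2.611), k2=(2.603), k3=(2.603), k4=(2.596); state += dt/6·(k1+2k2+2k3+k4)
t=0.020: state=(5.712)
t=0.040: state=(5.764)
t=0.060: state=(5.815)
continuing one RK4 step at a time; state shown every 10 steps (Δt=0.2):
t=0.200: state=(6.166)
t=0.400: state=(6.631)
t=0.480: state=(6.805)
next step: t=0.500: state=(6.847) — x has crossed 6.84
linear interpolation between t=0.480 (6.80455) and t=0.500 (6.84666) → t≈0.497

t = 0.497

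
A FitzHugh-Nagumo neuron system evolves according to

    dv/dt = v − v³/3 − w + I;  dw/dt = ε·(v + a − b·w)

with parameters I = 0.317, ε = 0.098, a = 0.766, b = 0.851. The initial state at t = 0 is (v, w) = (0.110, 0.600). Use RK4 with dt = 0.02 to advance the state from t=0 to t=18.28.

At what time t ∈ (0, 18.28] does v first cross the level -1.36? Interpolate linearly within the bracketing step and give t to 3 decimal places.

t = 2.446

t=0.000: state=(0.110, 0.600)
step 1 (dt=0.02): k1=(-0.173, 0.036), k2=(-0.176, 0.036), k3=(-0.176, 0.036), k4=(-0.178, 0.035); state += dt/6·(k1+2k2+2k3+k4)
t=0.020: state=(0.106, 0.601)
t=0.040: state=(0.103, 0.601)
t=0.060: state=(0.099, 0.602)
continuing one RK4 step at a time; state shown every 50 steps (Δt=1):
t=1.000: state=(-0.207, 0.622)
t=2.000: state=(-0.969, 0.592)
t=2.440: state=(-1.356, 0.554)
next step: t=2.460: state=(-1.371, 0.551) — v has crossed -1.36
linear interpolation between t=2.440 (-1.35567) and t=2.460 (-1.37075) → t≈2.446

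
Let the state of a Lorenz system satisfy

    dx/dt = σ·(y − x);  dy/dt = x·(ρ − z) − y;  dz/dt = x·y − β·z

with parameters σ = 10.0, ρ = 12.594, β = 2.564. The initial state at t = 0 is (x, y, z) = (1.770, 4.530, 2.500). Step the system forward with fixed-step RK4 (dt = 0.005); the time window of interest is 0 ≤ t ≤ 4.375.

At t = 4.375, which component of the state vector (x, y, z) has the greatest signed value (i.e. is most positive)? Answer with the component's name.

largest component: z

t=0.000: state=(1.770, 4.530, 2.500)
step 1 (dt=0.005): k1=(27.600, 13.336, 1.608), k2=(27.243, 13.992, 1.972), k3=(27.269, 13.980, 1.968), k4=(26.936, 14.624, 2.334); state += dt/6·(k1+2k2+2k3+k4)
t=0.005: state=(1.906, 4.600, 2.510)
t=0.010: state=(2.040, 4.676, 2.523)
t=0.015: state=(2.170, 4.758, 2.541)
continuing one RK4 step at a time; state shown every 40 steps (Δt=0.2):
t=0.200: state=(7.200, 10.260, 7.210)
t=0.400: state=(8.838, 6.170, 18.147)
t=0.600: state=(2.813, 0.958, 13.264)
t=0.800: state=(1.357, 1.361, 8.225)
t=1.000: state=(2.137, 2.917, 5.480)
t=1.200: state=(4.799, 6.744, 5.940)
t=1.400: state=(8.530, 9.269, 13.382)
t=1.600: state=(5.780, 3.387, 15.479)
t=1.800: state=(2.779, 2.251, 10.746)
t=2.000: state=(3.003, 3.644, 7.660)
t=2.200: state=(5.208, 6.708, 7.970)
t=2.400: state=(7.645, 7.944, 13.138)
t=2.600: state=(5.719, 4.136, 14.349)
t=2.800: state=(3.630, 3.258, 10.927)
t=3.000: state=(3.996, 4.652, 8.777)
t=3.200: state=(5.891, 6.946, 9.903)
t=3.400: state=(6.920, 6.612, 13.400)
t=3.600: state=(5.217, 4.257, 13.066)
t=3.800: state=(4.161, 4.109, 10.634)
t=4.000: state=(4.837, 5.486, 9.679)
t=4.200: state=(6.213, 6.728, 11.334)
t=4.375: state=(6.313, 5.894, 13.045)
compare at T: x=6.313, y=5.894, z=13.045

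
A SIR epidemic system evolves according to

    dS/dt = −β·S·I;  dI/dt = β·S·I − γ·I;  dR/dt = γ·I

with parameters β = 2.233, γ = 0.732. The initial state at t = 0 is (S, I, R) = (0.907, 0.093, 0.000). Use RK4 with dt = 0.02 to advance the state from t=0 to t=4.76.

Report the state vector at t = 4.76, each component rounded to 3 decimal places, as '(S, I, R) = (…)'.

(S, I, R) = (0.076, 0.111, 0.813)

t=0.000: state=(0.907, 0.093, 0.000)
step 1 (dt=0.02): k1=(-0.188, 0.120, 0.068), k2=(-0.190, 0.121, 0.069), k3=(-0.190, 0.121, 0.069), k4=(-0.192, 0.123, 0.070); state += dt/6·(k1+2k2+2k3+k4)
t=0.020: state=(0.903, 0.095, 0.001)
t=0.040: state=(0.899, 0.098, 0.003)
t=0.060: state=(0.895, 0.100, 0.004)
continuing one RK4 step at a time; state shown every 10 steps (Δt=0.2):
t=0.200: state=(0.865, 0.119, 0.015)
t=0.400: state=(0.815, 0.150, 0.035)
t=0.600: state=(0.756, 0.184, 0.060)
t=0.800: state=(0.691, 0.220, 0.089)
t=1.000: state=(0.621, 0.255, 0.124)
t=1.200: state=(0.551, 0.286, 0.164)
t=1.400: state=(0.482, 0.311, 0.207)
t=1.600: state=(0.418, 0.328, 0.254)
t=1.800: state=(0.360, 0.337, 0.303)
t=2.000: state=(0.309, 0.338, 0.352)
t=2.200: state=(0.266, 0.332, 0.402)
t=2.400: state=(0.230, 0.320, 0.449)
t=2.600: state=(0.200, 0.305, 0.495)
t=2.800: state=(0.175, 0.286, 0.538)
t=3.000: state=(0.155, 0.266, 0.579)
t=3.200: state=(0.138, 0.245, 0.616)
t=3.400: state=(0.125, 0.225, 0.651)
t=3.600: state=(0.113, 0.205, 0.682)
t=3.800: state=(0.104, 0.186, 0.711)
t=4.000: state=(0.096, 0.168, 0.737)
t=4.200: state=(0.089, 0.151, 0.760)
t=4.400: state=(0.084, 0.135, 0.781)
t=4.600: state=(0.079, 0.121, 0.800)
t=4.760: state=(0.076, 0.111, 0.813)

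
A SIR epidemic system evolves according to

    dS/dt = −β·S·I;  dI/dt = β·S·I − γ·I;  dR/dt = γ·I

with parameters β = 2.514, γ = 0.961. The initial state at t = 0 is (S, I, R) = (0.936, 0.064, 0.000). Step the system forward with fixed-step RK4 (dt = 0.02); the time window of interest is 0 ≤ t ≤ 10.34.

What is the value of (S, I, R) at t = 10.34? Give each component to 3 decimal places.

t=0.000: state=(0.936, 0.064, 0.000)
step 1 (dt=0.02): k1=(-0.151, 0.089, 0.062), k2=(-0.152, 0.090, 0.062), k3=(-0.152, 0.090, 0.062), k4=(-0.154, 0.091, 0.063); state += dt/6·(k1+2k2+2k3+k4)
t=0.020: state=(0.933, 0.066, 0.001)
t=0.040: state=(0.930, 0.068, 0.003)
t=0.060: state=(0.927, 0.070, 0.004)
continuing one RK4 step at a time; state shown every 25 steps (Δt=0.5):
t=0.500: state=(0.835, 0.121, 0.043)
t=1.000: state=(0.685, 0.196, 0.119)
t=1.500: state=(0.514, 0.257, 0.229)
t=2.000: state=(0.366, 0.275, 0.359)
t=2.500: state=(0.262, 0.251, 0.487)
t=3.000: state=(0.196, 0.207, 0.597)
t=3.500: state=(0.156, 0.159, 0.685)
t=4.000: state=(0.131, 0.118, 0.751)
t=4.500: state=(0.116, 0.085, 0.799)
t=5.000: state=(0.106, 0.060, 0.834)
t=5.500: state=(0.099, 0.042, 0.859)
t=6.000: state=(0.095, 0.030, 0.876)
t=6.500: state=(0.092, 0.021, 0.888)
t=7.000: state=(0.090, 0.014, 0.896)
t=7.500: state=(0.088, 0.010, 0.902)
t=8.000: state=(0.088, 0.007, 0.906)
t=8.500: state=(0.087, 0.005, 0.908)
t=9.000: state=(0.087, 0.003, 0.910)
t=9.500: state=(0.086, 0.002, 0.912)
t=10.000: state=(0.086, 0.002, 0.912)
t=10.340: state=(0.086, 0.001, 0.913)

(S, I, R) = (0.086, 0.001, 0.913)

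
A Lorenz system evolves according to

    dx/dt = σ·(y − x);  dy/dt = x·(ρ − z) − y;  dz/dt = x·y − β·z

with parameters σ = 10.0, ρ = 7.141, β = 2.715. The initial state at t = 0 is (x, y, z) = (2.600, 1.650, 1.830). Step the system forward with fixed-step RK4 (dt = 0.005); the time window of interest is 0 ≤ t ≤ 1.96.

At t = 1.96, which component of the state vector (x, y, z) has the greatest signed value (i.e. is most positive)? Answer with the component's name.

largest component: z

t=0.000: state=(2.600, 1.650, 1.830)
step 1 (dt=0.005): k1=(-9.500, 12.159, -0.678), k2=(-8.959, 12.006, -0.635), k3=(-8.976, 12.014, -0.634), k4=(-8.451, 11.868, -0.590); state += dt/6·(k1+2k2+2k3+k4)
t=0.005: state=(2.555, 1.710, 1.827)
t=0.010: state=(2.515, 1.769, 1.824)
t=0.015: state=(2.480, 1.826, 1.822)
continuing one RK4 step at a time; state shown every 20 steps (Δt=0.1):
t=0.100: state=(2.397, 2.704, 1.858)
t=0.200: state=(2.968, 3.745, 2.175)
t=0.300: state=(3.875, 4.879, 2.965)
t=0.400: state=(4.895, 5.874, 4.364)
t=0.500: state=(5.696, 6.247, 6.206)
t=0.600: state=(5.883, 5.683, 7.820)
t=0.700: state=(5.348, 4.545, 8.493)
t=0.800: state=(4.445, 3.523, 8.183)
t=0.900: state=(3.623, 2.937, 7.353)
t=1.000: state=(3.100, 2.737, 6.422)
t=1.100: state=(2.883, 2.799, 5.609)
t=1.200: state=(2.911, 3.042, 5.010)
t=1.300: state=(3.126, 3.418, 4.671)
t=1.400: state=(3.479, 3.884, 4.619)
t=1.500: state=(3.914, 4.366, 4.864)
t=1.600: state=(4.350, 4.751, 5.372)
t=1.700: state=(4.679, 4.919, 6.026)
t=1.800: state=(4.804, 4.810, 6.631)
t=1.900: state=(4.697, 4.488, 6.997)
t=1.960: state=(4.545, 4.254, 7.064)
compare at T: x=4.545, y=4.254, z=7.064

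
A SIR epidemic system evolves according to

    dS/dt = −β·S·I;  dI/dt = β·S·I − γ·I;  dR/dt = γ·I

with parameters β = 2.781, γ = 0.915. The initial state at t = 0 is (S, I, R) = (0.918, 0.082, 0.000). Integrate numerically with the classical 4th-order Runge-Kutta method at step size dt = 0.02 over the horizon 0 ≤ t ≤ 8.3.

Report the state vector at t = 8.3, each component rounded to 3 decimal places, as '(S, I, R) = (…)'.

(S, I, R) = (0.052, 0.004, 0.944)

t=0.000: state=(0.918, 0.082, 0.000)
step 1 (dt=0.02): k1=(-0.209, 0.134, 0.075), k2=(-0.212, 0.136, 0.076), k3=(-0.212, 0.136, 0.076), k4=(-0.215, 0.138, 0.078); state += dt/6·(k1+2k2+2k3+k4)
t=0.020: state=(0.914, 0.085, 0.002)
t=0.040: state=(0.909, 0.088, 0.003)
t=0.060: state=(0.905, 0.090, 0.005)
continuing one RK4 step at a time; state shown every 25 steps (Δt=0.5):
t=0.500: state=(0.774, 0.170, 0.056)
t=1.000: state=(0.568, 0.274, 0.158)
t=1.500: state=(0.369, 0.331, 0.300)
t=2.000: state=(0.234, 0.316, 0.450)
t=2.500: state=(0.156, 0.261, 0.583)
t=3.000: state=(0.113, 0.199, 0.688)
t=3.500: state=(0.090, 0.145, 0.766)
t=4.000: state=(0.075, 0.103, 0.822)
t=4.500: state=(0.067, 0.072, 0.861)
t=5.000: state=(0.062, 0.050, 0.889)
t=5.500: state=(0.058, 0.034, 0.908)
t=6.000: state=(0.056, 0.023, 0.921)
t=6.500: state=(0.054, 0.016, 0.930)
t=7.000: state=(0.053, 0.011, 0.936)
t=7.500: state=(0.053, 0.007, 0.940)
t=8.000: state=(0.052, 0.005, 0.943)
t=8.300: state=(0.052, 0.004, 0.944)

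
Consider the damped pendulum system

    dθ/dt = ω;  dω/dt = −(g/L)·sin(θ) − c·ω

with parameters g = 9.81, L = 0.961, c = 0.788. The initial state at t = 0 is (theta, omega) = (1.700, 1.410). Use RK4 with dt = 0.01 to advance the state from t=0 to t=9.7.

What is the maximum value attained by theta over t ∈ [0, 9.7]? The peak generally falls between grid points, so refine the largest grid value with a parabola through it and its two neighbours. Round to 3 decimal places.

t=0.000: state=(1.700, 1.410)
step 1 (dt=0.01): k1=(1.410, -11.234), k2=(1.354, -11.180), k3=(1.354, -11.181), k4=(1.298, -11.127); state += dt/6·(k1+2k2+2k3+k4)
t=0.010: state=(1.714, 1.298)
t=0.020: state=(1.726, 1.187)
t=0.030: state=(1.737, 1.078)
continuing one RK4 step at a time; state shown every 50 steps (Δt=0.5):
t=0.500: state=(1.177, -3.193)
t=1.000: state=(-0.666, -2.760)
t=1.500: state=(-0.906, 1.625)
t=2.000: state=(0.305, 2.198)
t=2.500: state=(0.628, -0.928)
t=3.000: state=(-0.171, -1.548)
t=3.500: state=(-0.425, 0.591)
t=4.000: state=(0.111, 1.054)
t=4.500: state=(0.285, -0.401)
t=5.000: state=(-0.077, -0.708)
t=5.500: state=(-0.191, 0.281)
t=6.000: state=(0.055, 0.473)
t=6.500: state=(0.128, -0.198)
t=7.000: state=(-0.040, -0.315)
t=7.500: state=(-0.085, 0.141)
t=8.000: state=(0.029, 0.209)
t=8.500: state=(0.057, -0.100)
t=9.000: state=(-0.021, -0.139)
t=9.500: state=(-0.038, 0.070)
t=9.700: state=(-0.019, 0.114)
largest grid value and its neighbours: theta(0.120)=1.79129, theta(0.130)=1.79214, theta(0.140)=1.79199
parabola through these three points peaks at t≈0.133 with theta≈1.79220

max theta = 1.792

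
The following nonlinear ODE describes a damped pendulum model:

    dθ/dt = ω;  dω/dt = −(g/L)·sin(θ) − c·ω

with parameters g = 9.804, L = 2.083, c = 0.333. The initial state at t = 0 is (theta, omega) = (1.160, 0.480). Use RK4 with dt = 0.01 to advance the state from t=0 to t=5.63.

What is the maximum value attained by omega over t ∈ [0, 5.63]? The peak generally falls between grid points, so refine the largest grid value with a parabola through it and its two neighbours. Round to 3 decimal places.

t=0.000: state=(1.160, 0.480)
step 1 (dt=0.01): k1=(0.480, -4.475), k2=(0.458, -4.472), k3=(0.458, -4.472), k4=(0.435, -4.469); state += dt/6·(k1+2k2+2k3+k4)
t=0.010: state=(1.165, 0.435)
t=0.020: state=(1.169, 0.391)
t=0.030: state=(1.172, 0.346)
continuing one RK4 step at a time; state shown every 20 steps (Δt=0.2):
t=0.200: state=(1.168, -0.392)
t=0.400: state=(1.009, -1.178)
t=0.600: state=(0.708, -1.794)
t=0.800: state=(0.310, -2.122)
t=1.000: state=(-0.115, -2.070)
t=1.200: state=(-0.493, -1.658)
t=1.400: state=(-0.763, -1.009)
t=1.600: state=(-0.891, -0.266)
t=1.800: state=(-0.870, 0.460)
t=2.000: state=(-0.713, 1.084)
t=2.200: state=(-0.449, 1.517)
t=2.400: state=(-0.125, 1.677)
t=2.600: state=(0.201, 1.531)
t=2.800: state=(0.470, 1.126)
t=3.000: state=(0.641, 0.566)
t=3.200: state=(0.693, -0.041)
t=3.400: state=(0.627, -0.604)
t=3.600: state=(0.460, -1.040)
t=3.800: state=(0.224, -1.280)
t=4.000: state=(-0.036, -1.282)
t=4.200: state=(-0.273, -1.055)
t=4.400: state=(-0.447, -0.660)
t=4.600: state=(-0.532, -0.183)
t=4.800: state=(-0.520, 0.292)
t=5.000: state=(-0.420, 0.690)
t=5.200: state=(-0.253, 0.949)
t=5.400: state=(-0.052, 1.027)
t=5.600: state=(0.145, 0.916)
t=5.630: state=(0.172, 0.885)
largest grid value and its neighbours: omega(2.390)=1.67614, omega(2.400)=1.67682, omega(2.410)=1.67670
parabola through these three points peaks at t≈2.404 with omega≈1.67687

max omega = 1.677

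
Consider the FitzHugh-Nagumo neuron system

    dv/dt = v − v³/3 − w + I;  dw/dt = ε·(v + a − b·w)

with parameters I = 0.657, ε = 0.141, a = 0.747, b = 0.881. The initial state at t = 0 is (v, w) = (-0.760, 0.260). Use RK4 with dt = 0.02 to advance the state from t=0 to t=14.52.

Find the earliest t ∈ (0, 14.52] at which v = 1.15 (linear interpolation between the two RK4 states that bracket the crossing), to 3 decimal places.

t=0.000: state=(-0.760, 0.260)
step 1 (dt=0.02): k1=(-0.217, -0.034), k2=(-0.217, -0.034), k3=(-0.217, -0.034), k4=(-0.218, -0.035); state += dt/6·(k1+2k2+2k3+k4)
t=0.020: state=(-0.764, 0.259)
t=0.040: state=(-0.769, 0.259)
t=0.060: state=(-0.773, 0.258)
continuing one RK4 step at a time; state shown every 25 steps (Δt=0.5):
t=0.500: state=(-0.874, 0.240)
t=1.000: state=(-0.989, 0.212)
t=1.500: state=(-1.091, 0.180)
t=2.000: state=(-1.167, 0.142)
t=2.500: state=(-1.213, 0.103)
t=3.000: state=(-1.233, 0.064)
t=3.500: state=(-1.231, 0.027)
t=4.000: state=(-1.214, -0.007)
t=4.500: state=(-1.186, -0.038)
t=5.000: state=(-1.150, -0.064)
t=5.500: state=(-1.108, -0.086)
t=6.000: state=(-1.062, -0.104)
t=6.500: state=(-1.010, -0.118)
t=7.000: state=(-0.953, -0.127)
t=7.500: state=(-0.890, -0.131)
t=8.000: state=(-0.819, -0.131)
t=8.500: state=(-0.737, -0.125)
t=9.000: state=(-0.639, -0.113)
t=9.500: state=(-0.515, -0.095)
t=10.000: state=(-0.349, -0.068)
t=10.500: state=(-0.113, -0.029)
t=11.000: state=(0.244, 0.027)
t=11.500: state=(0.758, 0.110)
t=11.820: state=(1.131, 0.181)
next step: t=11.840: state=(1.153, 0.186) — v has crossed 1.15
linear interpolation between t=11.820 (1.13106) and t=11.840 (1.15344) → t≈11.837

t = 11.837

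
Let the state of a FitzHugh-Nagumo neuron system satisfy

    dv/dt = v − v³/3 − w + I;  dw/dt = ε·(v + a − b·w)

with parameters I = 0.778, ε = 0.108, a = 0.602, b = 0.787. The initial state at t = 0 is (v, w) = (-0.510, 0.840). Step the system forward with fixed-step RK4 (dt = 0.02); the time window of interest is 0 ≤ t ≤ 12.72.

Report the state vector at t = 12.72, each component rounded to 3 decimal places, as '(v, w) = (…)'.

t=0.000: state=(-0.510, 0.840)
step 1 (dt=0.02): k1=(-0.528, -0.061), k2=(-0.531, -0.062), k3=(-0.531, -0.062), k4=(-0.534, -0.063); state += dt/6·(k1+2k2+2k3+k4)
t=0.020: state=(-0.521, 0.839)
t=0.040: state=(-0.531, 0.837)
t=0.060: state=(-0.542, 0.836)
continuing one RK4 step at a time; state shown every 25 steps (Δt=0.5):
t=0.500: state=(-0.810, 0.802)
t=1.000: state=(-1.138, 0.749)
t=1.500: state=(-1.396, 0.682)
t=2.000: state=(-1.532, 0.608)
t=2.500: state=(-1.575, 0.532)
t=3.000: state=(-1.570, 0.458)
t=3.500: state=(-1.542, 0.389)
t=4.000: state=(-1.503, 0.324)
t=4.500: state=(-1.459, 0.264)
t=5.000: state=(-1.413, 0.209)
t=5.500: state=(-1.363, 0.158)
t=6.000: state=(-1.312, 0.113)
t=6.500: state=(-1.258, 0.072)
t=7.000: state=(-1.200, 0.036)
t=7.500: state=(-1.139, 0.005)
t=8.000: state=(-1.073, -0.022)
t=8.500: state=(-0.999, -0.044)
t=9.000: state=(-0.916, -0.061)
t=9.500: state=(-0.818, -0.073)
t=10.000: state=(-0.697, -0.078)
t=10.500: state=(-0.540, -0.076)
t=11.000: state=(-0.318, -0.064)
t=11.500: state=(0.017, -0.038)
t=12.000: state=(0.538, 0.009)
t=12.500: state=(1.213, 0.087)
t=12.720: state=(1.475, 0.131)

(v, w) = (1.475, 0.131)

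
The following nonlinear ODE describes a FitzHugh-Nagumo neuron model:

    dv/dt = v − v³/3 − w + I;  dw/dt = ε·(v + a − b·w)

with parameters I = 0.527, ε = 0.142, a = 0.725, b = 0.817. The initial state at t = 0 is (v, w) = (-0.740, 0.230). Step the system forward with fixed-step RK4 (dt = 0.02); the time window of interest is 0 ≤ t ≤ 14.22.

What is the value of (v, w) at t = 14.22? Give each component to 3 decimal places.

t=0.000: state=(-0.740, 0.230)
step 1 (dt=0.02): k1=(-0.308, -0.029), k2=(-0.309, -0.029), k3=(-0.309, -0.029), k4=(-0.310, -0.030); state += dt/6·(k1+2k2+2k3+k4)
t=0.020: state=(-0.746, 0.229)
t=0.040: state=(-0.752, 0.229)
t=0.060: state=(-0.759, 0.228)
continuing one RK4 step at a time; state shown every 25 steps (Δt=0.5):
t=0.500: state=(-0.904, 0.210)
t=1.000: state=(-1.071, 0.180)
t=1.500: state=(-1.210, 0.141)
t=2.000: state=(-1.302, 0.096)
t=2.500: state=(-1.348, 0.049)
t=3.000: state=(-1.360, 0.003)
t=3.500: state=(-1.349, -0.041)
t=4.000: state=(-1.325, -0.081)
t=4.500: state=(-1.292, -0.117)
t=5.000: state=(-1.255, -0.148)
t=5.500: state=(-1.214, -0.175)
t=6.000: state=(-1.171, -0.197)
t=6.500: state=(-1.126, -0.215)
t=7.000: state=(-1.079, -0.229)
t=7.500: state=(-1.030, -0.239)
t=8.000: state=(-0.979, -0.245)
t=8.500: state=(-0.924, -0.247)
t=9.000: state=(-0.866, -0.244)
t=9.500: state=(-0.802, -0.238)
t=10.000: state=(-0.730, -0.228)
t=10.500: state=(-0.646, -0.212)
t=11.000: state=(-0.544, -0.191)
t=11.500: state=(-0.413, -0.164)
t=12.000: state=(-0.235, -0.127)
t=12.500: state=(0.024, -0.078)
t=13.000: state=(0.410, -0.009)
t=13.500: state=(0.931, 0.087)
t=14.000: state=(1.422, 0.215)
t=14.220: state=(1.566, 0.278)

(v, w) = (1.566, 0.278)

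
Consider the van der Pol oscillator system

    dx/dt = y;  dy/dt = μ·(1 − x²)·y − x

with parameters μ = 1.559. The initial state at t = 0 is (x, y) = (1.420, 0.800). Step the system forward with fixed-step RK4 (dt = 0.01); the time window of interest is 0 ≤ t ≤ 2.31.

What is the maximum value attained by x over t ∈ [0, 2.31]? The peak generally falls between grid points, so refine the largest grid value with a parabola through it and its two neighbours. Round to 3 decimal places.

max x = 1.552

t=0.000: state=(1.420, 0.800)
step 1 (dt=0.01): k1=(0.800, -2.688), k2=(0.787, -2.684), k3=(0.787, -2.684), k4=(0.773, -2.680); state += dt/6·(k1+2k2+2k3+k4)
t=0.010: state=(1.428, 0.773)
t=0.020: state=(1.435, 0.746)
t=0.030: state=(1.443, 0.720)
continuing one RK4 step at a time; state shown every 10 steps (Δt=0.1):
t=0.100: state=(1.487, 0.539)
t=0.200: state=(1.529, 0.305)
t=0.300: state=(1.549, 0.107)
t=0.400: state=(1.551, -0.053)
t=0.500: state=(1.539, -0.182)
t=0.600: state=(1.516, -0.286)
t=0.700: state=(1.483, -0.372)
t=0.800: state=(1.442, -0.445)
t=0.900: state=(1.394, -0.512)
t=1.000: state=(1.340, -0.575)
t=1.100: state=(1.279, -0.638)
t=1.200: state=(1.212, -0.705)
t=1.300: state=(1.138, -0.779)
t=1.400: state=(1.056, -0.862)
t=1.500: state=(0.965, -0.960)
t=1.600: state=(0.863, -1.078)
t=1.700: state=(0.748, -1.221)
t=1.800: state=(0.618, -1.398)
t=1.900: state=(0.467, -1.617)
t=2.000: state=(0.293, -1.888)
t=2.100: state=(0.088, -2.214)
t=2.200: state=(-0.152, -2.582)
t=2.300: state=(-0.428, -2.946)
t=2.310: state=(-0.458, -2.979)
largest grid value and its neighbours: x(0.350)=1.55213, x(0.360)=1.55227, x(0.370)=1.55227
parabola through these three points peaks at t≈0.364 with x≈1.55229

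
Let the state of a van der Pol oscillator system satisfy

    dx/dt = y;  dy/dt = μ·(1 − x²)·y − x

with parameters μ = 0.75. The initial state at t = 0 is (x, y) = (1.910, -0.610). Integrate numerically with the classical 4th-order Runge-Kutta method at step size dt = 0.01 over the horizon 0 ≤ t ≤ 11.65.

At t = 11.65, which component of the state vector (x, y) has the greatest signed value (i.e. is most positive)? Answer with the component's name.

largest component: y

t=0.000: state=(1.910, -0.610)
step 1 (dt=0.01): k1=(-0.610, -0.698), k2=(-0.613, -0.694), k3=(-0.613, -0.694), k4=(-0.617, -0.689); state += dt/6·(k1+2k2+2k3+k4)
t=0.010: state=(1.904, -0.617)
t=0.020: state=(1.898, -0.624)
t=0.030: state=(1.891, -0.631)
continuing one RK4 step at a time; state shown every 50 steps (Δt=0.5):
t=0.500: state=(1.528, -0.912)
t=1.000: state=(0.983, -1.302)
t=1.500: state=(0.177, -1.975)
t=2.000: state=(-0.972, -2.417)
t=2.500: state=(-1.872, -0.939)
t=3.000: state=(-1.986, 0.283)
t=3.500: state=(-1.718, 0.730)
t=4.000: state=(-1.272, 1.065)
t=4.500: state=(-0.622, 1.583)
t=5.000: state=(0.357, 2.328)
t=5.500: state=(1.507, 1.871)
t=6.000: state=(1.998, 0.189)
t=6.500: state=(1.877, -0.544)
t=7.000: state=(1.515, -0.887)
t=7.500: state=(0.979, -1.286)
t=8.000: state=(0.182, -1.955)
t=8.500: state=(-0.957, -2.405)
t=9.000: state=(-1.861, -0.956)
t=9.500: state=(-1.981, 0.274)
t=10.000: state=(-1.717, 0.726)
t=10.500: state=(-1.272, 1.064)
t=11.000: state=(-0.623, 1.581)
t=11.500: state=(0.355, 2.326)
t=11.650: state=(0.714, 2.435)
compare at T: x=0.714, y=2.435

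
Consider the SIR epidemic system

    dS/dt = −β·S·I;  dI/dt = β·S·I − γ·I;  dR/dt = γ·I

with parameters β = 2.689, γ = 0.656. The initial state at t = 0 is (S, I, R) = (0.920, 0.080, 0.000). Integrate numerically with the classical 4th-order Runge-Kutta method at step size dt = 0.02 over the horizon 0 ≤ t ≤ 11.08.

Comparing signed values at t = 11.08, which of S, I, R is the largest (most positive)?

t=0.000: state=(0.920, 0.080, 0.000)
step 1 (dt=0.02): k1=(-0.198, 0.145, 0.052), k2=(-0.201, 0.148, 0.053), k3=(-0.201, 0.148, 0.053), k4=(-0.204, 0.150, 0.054); state += dt/6·(k1+2k2+2k3+k4)
t=0.020: state=(0.916, 0.083, 0.001)
t=0.040: state=(0.912, 0.086, 0.002)
t=0.060: state=(0.908, 0.089, 0.003)
continuing one RK4 step at a time; state shown every 25 steps (Δt=0.5):
t=0.500: state=(0.776, 0.182, 0.041)
t=1.000: state=(0.553, 0.323, 0.124)
t=1.500: state=(0.333, 0.419, 0.248)
t=2.000: state=(0.187, 0.424, 0.389)
t=2.500: state=(0.109, 0.371, 0.520)
t=3.000: state=(0.070, 0.300, 0.630)
t=3.500: state=(0.049, 0.234, 0.718)
t=4.000: state=(0.037, 0.178, 0.785)
t=4.500: state=(0.030, 0.134, 0.836)
t=5.000: state=(0.026, 0.100, 0.874)
t=5.500: state=(0.023, 0.075, 0.903)
t=6.000: state=(0.021, 0.055, 0.924)
t=6.500: state=(0.020, 0.041, 0.939)
t=7.000: state=(0.019, 0.030, 0.951)
t=7.500: state=(0.018, 0.022, 0.960)
t=8.000: state=(0.018, 0.017, 0.966)
t=8.500: state=(0.017, 0.012, 0.971)
t=9.000: state=(0.017, 0.009, 0.974)
t=9.500: state=(0.017, 0.007, 0.977)
t=10.000: state=(0.017, 0.005, 0.978)
t=10.500: state=(0.017, 0.004, 0.980)
t=11.000: state=(0.017, 0.003, 0.981)
t=11.080: state=(0.016, 0.003, 0.981)
compare at T: S=0.016, I=0.003, R=0.981

largest component: R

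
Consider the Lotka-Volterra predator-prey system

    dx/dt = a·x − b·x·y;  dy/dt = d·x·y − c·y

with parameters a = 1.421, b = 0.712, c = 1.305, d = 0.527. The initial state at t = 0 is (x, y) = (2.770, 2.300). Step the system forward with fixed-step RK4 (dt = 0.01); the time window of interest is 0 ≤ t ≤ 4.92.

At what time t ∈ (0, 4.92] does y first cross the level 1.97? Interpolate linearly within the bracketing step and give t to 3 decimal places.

t = 1.653

t=0.000: state=(2.770, 2.300)
step 1 (dt=0.01): k1=(-0.600, 0.356), k2=(-0.603, 0.353), k3=(-0.603, 0.353), k4=(-0.606, 0.349); state += dt/6·(k1+2k2+2k3+k4)
t=0.010: state=(2.764, 2.304)
t=0.020: state=(2.758, 2.307)
t=0.030: state=(2.752, 2.310)
continuing one RK4 step at a time; state shown every 20 steps (Δt=0.2):
t=0.200: state=(2.641, 2.357)
t=0.400: state=(2.503, 2.381)
t=0.600: state=(2.371, 2.370)
t=0.800: state=(2.253, 2.329)
t=1.000: state=(2.158, 2.263)
t=1.200: state=(2.090, 2.180)
t=1.400: state=(2.049, 2.088)
t=1.600: state=(2.035, 1.994)
t=1.650: state=(2.036, 1.971)
next step: t=1.660: state=(2.037, 1.967) — y has crossed 1.97
linear interpolation between t=1.650 (1.97142) and t=1.660 (1.96685) → t≈1.653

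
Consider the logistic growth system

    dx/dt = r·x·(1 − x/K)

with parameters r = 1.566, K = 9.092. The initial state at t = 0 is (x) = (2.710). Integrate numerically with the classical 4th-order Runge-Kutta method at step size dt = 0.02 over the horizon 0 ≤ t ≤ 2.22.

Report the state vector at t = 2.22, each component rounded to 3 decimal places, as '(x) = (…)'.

(x) = (8.475)

t=0.000: state=(2.710)
step 1 (dt=0.02): k1=(2.979), k2=(2.998), k3=(2.998), k4=(3.016); state += dt/6·(k1+2k2+2k3+k4)
t=0.020: state=(2.770)
t=0.040: state=(2.831)
t=0.060: state=(2.892)
continuing one RK4 step at a time; state shown every 5 steps (Δt=0.1):
t=0.100: state=(3.017)
t=0.200: state=(3.341)
t=0.300: state=(3.678)
t=0.400: state=(4.025)
t=0.500: state=(4.379)
t=0.600: state=(4.735)
t=0.700: state=(5.088)
t=0.800: state=(5.435)
t=0.900: state=(5.772)
t=1.000: state=(6.094)
t=1.100: state=(6.400)
t=1.200: state=(6.687)
t=1.300: state=(6.954)
t=1.400: state=(7.199)
t=1.500: state=(7.423)
t=1.600: state=(7.626)
t=1.700: state=(7.809)
t=1.800: state=(7.972)
t=1.900: state=(8.117)
t=2.000: state=(8.245)
t=2.100: state=(8.358)
t=2.200: state=(8.457)
t=2.220: state=(8.475)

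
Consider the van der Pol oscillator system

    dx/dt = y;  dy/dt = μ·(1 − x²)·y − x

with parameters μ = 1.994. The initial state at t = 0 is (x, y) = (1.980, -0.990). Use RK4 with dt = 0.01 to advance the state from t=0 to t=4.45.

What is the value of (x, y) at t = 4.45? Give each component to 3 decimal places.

(x, y) = (-1.602, 0.450)

t=0.000: state=(1.980, -0.990)
step 1 (dt=0.01): k1=(-0.990, 3.785), k2=(-0.971, 3.642), k3=(-0.972, 3.647), k4=(-0.954, 3.509); state += dt/6·(k1+2k2+2k3+k4)
t=0.010: state=(1.970, -0.954)
t=0.020: state=(1.961, -0.920)
t=0.030: state=(1.952, -0.888)
continuing one RK4 step at a time; state shown every 20 steps (Δt=0.2):
t=0.200: state=(1.831, -0.589)
t=0.400: state=(1.726, -0.489)
t=0.600: state=(1.630, -0.478)
t=0.800: state=(1.532, -0.502)
t=1.000: state=(1.428, -0.549)
t=1.200: state=(1.311, -0.620)
t=1.400: state=(1.178, -0.723)
t=1.600: state=(1.019, -0.877)
t=1.800: state=(0.821, -1.121)
t=2.000: state=(0.559, -1.530)
t=2.200: state=(0.189, -2.234)
t=2.400: state=(-0.359, -3.278)
t=2.600: state=(-1.089, -3.763)
t=2.800: state=(-1.716, -2.228)
t=3.000: state=(-1.979, -0.583)
t=3.200: state=(-2.019, 0.059)
t=3.400: state=(-1.985, 0.251)
t=3.600: state=(-1.927, 0.317)
t=3.800: state=(-1.860, 0.351)
t=4.000: state=(-1.787, 0.378)
t=4.200: state=(-1.709, 0.406)
t=4.400: state=(-1.624, 0.440)
t=4.450: state=(-1.602, 0.450)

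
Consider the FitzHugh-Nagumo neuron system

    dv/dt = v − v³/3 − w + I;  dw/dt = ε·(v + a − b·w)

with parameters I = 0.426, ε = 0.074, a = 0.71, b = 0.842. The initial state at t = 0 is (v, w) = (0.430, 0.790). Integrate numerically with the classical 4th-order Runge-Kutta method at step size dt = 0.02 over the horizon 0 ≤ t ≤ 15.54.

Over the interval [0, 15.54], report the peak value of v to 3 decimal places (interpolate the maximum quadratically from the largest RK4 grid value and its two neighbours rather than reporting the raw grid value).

max v = 0.502

t=0.000: state=(0.430, 0.790)
step 1 (dt=0.02): k1=(0.039, 0.035), k2=(0.039, 0.035), k3=(0.039, 0.035), k4=(0.039, 0.035); state += dt/6·(k1+2k2+2k3+k4)
t=0.020: state=(0.431, 0.791)
t=0.040: state=(0.432, 0.791)
t=0.060: state=(0.432, 0.792)
continuing one RK4 step at a time; state shown every 50 steps (Δt=1):
t=1.000: state=(0.467, 0.825)
t=2.000: state=(0.495, 0.861)
t=3.000: state=(0.500, 0.896)
t=4.000: state=(0.461, 0.928)
t=5.000: state=(0.331, 0.952)
t=6.000: state=(-0.020, 0.958)
t=7.000: state=(-0.892, 0.922)
t=8.000: state=(-1.745, 0.817)
t=9.000: state=(-1.856, 0.687)
t=10.000: state=(-1.819, 0.565)
t=11.000: state=(-1.769, 0.453)
t=12.000: state=(-1.719, 0.351)
t=13.000: state=(-1.670, 0.260)
t=14.000: state=(-1.621, 0.177)
t=15.000: state=(-1.573, 0.102)
t=15.540: state=(-1.547, 0.066)
largest grid value and its neighbours: v(2.680)=0.50171, v(2.700)=0.50172, v(2.720)=0.50171
parabola through these three points peaks at t≈2.699 with v≈0.50172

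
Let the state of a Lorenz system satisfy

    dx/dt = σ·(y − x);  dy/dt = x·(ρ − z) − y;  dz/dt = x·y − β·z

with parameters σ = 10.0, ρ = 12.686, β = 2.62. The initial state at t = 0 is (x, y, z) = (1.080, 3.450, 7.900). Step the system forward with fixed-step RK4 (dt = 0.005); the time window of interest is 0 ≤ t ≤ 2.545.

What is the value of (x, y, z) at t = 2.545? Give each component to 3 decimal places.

t=0.000: state=(1.080, 3.450, 7.900)
step 1 (dt=0.005): k1=(23.700, 1.719, -16.972), k2=(23.150, 2.046, -16.652), k3=(23.172, 2.038, -16.657), k4=(22.643, 2.363, -16.342); state += dt/6·(k1+2k2+2k3+k4)
t=0.005: state=(1.196, 3.460, 7.817)
t=0.010: state=(1.307, 3.474, 7.737)
t=0.015: state=(1.413, 3.490, 7.659)
continuing one RK4 step at a time; state shown every 20 steps (Δt=0.1):
t=0.100: state=(2.796, 4.190, 6.765)
t=0.200: state=(4.236, 5.805, 6.768)
t=0.300: state=(5.963, 7.790, 8.315)
t=0.400: state=(7.607, 8.853, 11.548)
t=0.500: state=(8.033, 7.527, 14.755)
t=0.600: state=(6.747, 4.922, 15.428)
t=0.700: state=(4.917, 3.287, 13.899)
t=0.800: state=(3.693, 2.894, 11.811)
t=0.900: state=(3.278, 3.211, 9.994)
t=1.000: state=(3.498, 3.984, 8.745)
t=1.100: state=(4.217, 5.156, 8.276)
t=1.200: state=(5.328, 6.568, 8.852)
t=1.300: state=(6.550, 7.646, 10.606)
t=1.400: state=(7.270, 7.504, 12.901)
t=1.500: state=(6.936, 6.085, 14.249)
t=1.600: state=(5.814, 4.575, 13.926)
t=1.700: state=(4.711, 3.824, 12.607)
t=1.800: state=(4.111, 3.800, 11.141)
t=1.900: state=(4.067, 4.271, 10.000)
t=2.000: state=(4.482, 5.089, 9.446)
t=2.100: state=(5.228, 6.077, 9.665)
t=2.200: state=(6.080, 6.869, 10.702)
t=2.300: state=(6.660, 6.962, 12.187)
t=2.400: state=(6.612, 6.220, 13.282)
t=2.500: state=(5.979, 5.188, 13.377)
t=2.545: state=(5.616, 4.813, 13.117)

(x, y, z) = (5.616, 4.813, 13.117)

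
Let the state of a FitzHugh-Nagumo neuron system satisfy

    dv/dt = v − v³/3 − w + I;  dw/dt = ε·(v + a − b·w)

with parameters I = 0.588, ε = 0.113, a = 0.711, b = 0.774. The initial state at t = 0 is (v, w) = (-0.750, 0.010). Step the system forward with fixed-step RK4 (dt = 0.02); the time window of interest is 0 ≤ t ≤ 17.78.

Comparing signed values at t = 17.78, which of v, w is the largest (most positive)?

largest component: v

t=0.000: state=(-0.750, 0.010)
step 1 (dt=0.02): k1=(-0.031, -0.005), k2=(-0.031, -0.005), k3=(-0.031, -0.005), k4=(-0.032, -0.005); state += dt/6·(k1+2k2+2k3+k4)
t=0.020: state=(-0.751, 0.010)
t=0.040: state=(-0.751, 0.010)
t=0.060: state=(-0.752, 0.010)
continuing one RK4 step at a time; state shown every 50 steps (Δt=1):
t=1.000: state=(-0.785, 0.003)
t=2.000: state=(-0.827, -0.007)
t=3.000: state=(-0.869, -0.022)
t=4.000: state=(-0.905, -0.039)
t=5.000: state=(-0.929, -0.058)
t=6.000: state=(-0.935, -0.077)
t=7.000: state=(-0.923, -0.095)
t=8.000: state=(-0.892, -0.108)
t=9.000: state=(-0.841, -0.116)
t=10.000: state=(-0.767, -0.117)
t=11.000: state=(-0.659, -0.107)
t=12.000: state=(-0.488, -0.084)
t=13.000: state=(-0.167, -0.037)
t=14.000: state=(0.552, 0.059)
t=15.000: state=(1.556, 0.249)
t=16.000: state=(1.784, 0.492)
t=17.000: state=(1.715, 0.718)
t=17.780: state=(1.635, 0.874)
compare at T: v=1.635, w=0.874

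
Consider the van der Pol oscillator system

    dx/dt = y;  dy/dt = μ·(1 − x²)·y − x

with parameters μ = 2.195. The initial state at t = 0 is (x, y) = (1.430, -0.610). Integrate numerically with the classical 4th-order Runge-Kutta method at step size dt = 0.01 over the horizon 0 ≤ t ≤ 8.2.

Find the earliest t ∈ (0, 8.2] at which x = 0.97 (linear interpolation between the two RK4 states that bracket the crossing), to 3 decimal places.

t = 0.642

t=0.000: state=(1.430, -0.610)
step 1 (dt=0.01): k1=(-0.610, -0.031), k2=(-0.610, -0.039), k3=(-0.610, -0.039), k4=(-0.610, -0.047); state += dt/6·(k1+2k2+2k3+k4)
t=0.010: state=(1.424, -0.610)
t=0.020: state=(1.418, -0.611)
t=0.030: state=(1.412, -0.612)
continuing one RK4 step at a time; state shown every 50 steps (Δt=0.5):
t=0.500: state=(1.092, -0.800)
t=0.640: state=(0.972, -0.927)
next step: t=0.650: state=(0.962, -0.938) — x has crossed 0.97
linear interpolation between t=0.640 (0.97168) and t=0.650 (0.96235) → t≈0.642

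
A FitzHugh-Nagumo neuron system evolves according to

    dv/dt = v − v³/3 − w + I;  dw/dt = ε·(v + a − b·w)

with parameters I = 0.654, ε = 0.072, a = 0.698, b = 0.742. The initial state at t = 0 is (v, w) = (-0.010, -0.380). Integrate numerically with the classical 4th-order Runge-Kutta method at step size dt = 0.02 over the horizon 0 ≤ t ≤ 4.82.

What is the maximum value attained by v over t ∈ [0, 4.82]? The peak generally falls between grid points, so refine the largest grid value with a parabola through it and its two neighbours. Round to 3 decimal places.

max v = 2.005

t=0.000: state=(-0.010, -0.380)
step 1 (dt=0.02): k1=(1.024, 0.070), k2=(1.034, 0.071), k3=(1.034, 0.071), k4=(1.043, 0.071); state += dt/6·(k1+2k2+2k3+k4)
t=0.020: state=(0.011, -0.379)
t=0.040: state=(0.032, -0.377)
t=0.060: state=(0.053, -0.376)
continuing one RK4 step at a time; state shown every 10 steps (Δt=0.2):
t=0.200: state=(0.215, -0.365)
t=0.400: state=(0.483, -0.346)
t=0.600: state=(0.789, -0.323)
t=0.800: state=(1.113, -0.296)
t=1.000: state=(1.416, -0.265)
t=1.200: state=(1.658, -0.230)
t=1.400: state=(1.824, -0.192)
t=1.600: state=(1.923, -0.153)
t=1.800: state=(1.975, -0.114)
t=2.000: state=(1.998, -0.074)
t=2.200: state=(2.005, -0.035)
t=2.400: state=(2.003, 0.005)
t=2.600: state=(1.996, 0.043)
t=2.800: state=(1.986, 0.081)
t=3.000: state=(1.975, 0.119)
t=3.200: state=(1.963, 0.156)
t=3.400: state=(1.951, 0.192)
t=3.600: state=(1.938, 0.228)
t=3.800: state=(1.926, 0.263)
t=4.000: state=(1.913, 0.298)
t=4.200: state=(1.900, 0.332)
t=4.400: state=(1.887, 0.365)
t=4.600: state=(1.874, 0.399)
t=4.800: state=(1.861, 0.431)
t=4.820: state=(1.860, 0.434)
largest grid value and its neighbours: v(2.220)=2.00503, v(2.240)=2.00504, v(2.260)=2.00498
parabola through these three points peaks at t≈2.234 with v≈2.00505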